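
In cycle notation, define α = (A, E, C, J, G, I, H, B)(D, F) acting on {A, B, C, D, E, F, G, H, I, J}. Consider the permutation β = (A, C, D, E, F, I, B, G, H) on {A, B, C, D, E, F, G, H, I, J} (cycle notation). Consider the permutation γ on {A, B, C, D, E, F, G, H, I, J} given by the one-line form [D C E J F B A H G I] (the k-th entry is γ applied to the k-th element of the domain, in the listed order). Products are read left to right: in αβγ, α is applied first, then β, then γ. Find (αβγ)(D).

(αβγ)(D) = γ(β(α(D))). α(D) = F, then β(F) = I, then γ(I) = G, so the result is G.

G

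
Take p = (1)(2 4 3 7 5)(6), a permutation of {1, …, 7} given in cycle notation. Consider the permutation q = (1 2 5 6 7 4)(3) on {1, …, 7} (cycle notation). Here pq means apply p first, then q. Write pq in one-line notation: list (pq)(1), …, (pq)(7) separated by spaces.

For each element, apply p then q: 1 → 1 → 2; 2 → 4 → 1; 3 → 7 → 4; 4 → 3 → 3; 5 → 2 → 5; 6 → 6 → 7; 7 → 5 → 6.
Collecting the images, pq = [2 1 4 3 5 7 6].

2 1 4 3 5 7 6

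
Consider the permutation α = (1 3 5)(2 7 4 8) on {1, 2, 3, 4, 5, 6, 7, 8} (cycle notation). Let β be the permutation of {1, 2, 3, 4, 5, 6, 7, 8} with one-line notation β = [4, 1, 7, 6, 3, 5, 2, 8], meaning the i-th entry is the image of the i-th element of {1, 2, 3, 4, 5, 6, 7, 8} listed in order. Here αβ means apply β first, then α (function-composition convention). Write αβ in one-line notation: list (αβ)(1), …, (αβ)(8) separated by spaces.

8 3 4 6 5 1 7 2

(αβ)(x) = α(β(x)). Computing each image: α(β(1)) = α(4) = 8, α(β(2)) = α(1) = 3, α(β(3)) = α(7) = 4, α(β(4)) = α(6) = 6, α(β(5)) = α(3) = 5, α(β(6)) = α(5) = 1, α(β(7)) = α(2) = 7, α(β(8)) = α(8) = 2.
Hence αβ = [8 3 4 6 5 1 7 2].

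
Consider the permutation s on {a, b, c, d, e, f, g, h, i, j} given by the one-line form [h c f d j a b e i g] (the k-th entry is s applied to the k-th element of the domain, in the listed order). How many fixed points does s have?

The fixed points (elements with s(x) = x) are {d, i}, so there are 2.

2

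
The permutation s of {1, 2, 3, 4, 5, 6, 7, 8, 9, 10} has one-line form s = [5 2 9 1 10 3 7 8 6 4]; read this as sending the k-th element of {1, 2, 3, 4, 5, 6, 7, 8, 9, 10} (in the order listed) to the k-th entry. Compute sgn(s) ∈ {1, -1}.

-1

In disjoint-cycle form the cycle lengths are 4, 3, 1, 1, 1.
A cycle of length ℓ contributes ℓ−1 transpositions, so s is a product of 3 + 2 = 5 transpositions — odd.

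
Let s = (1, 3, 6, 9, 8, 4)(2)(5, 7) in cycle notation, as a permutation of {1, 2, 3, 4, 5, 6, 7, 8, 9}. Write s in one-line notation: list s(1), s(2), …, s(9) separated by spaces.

3 2 6 1 7 9 5 4 8

Image by image: 1↦3, 2↦2, 3↦6, 4↦1, 5↦7, 6↦9, 7↦5, 8↦4, 9↦8.
So the one-line form is 3 2 6 1 7 9 5 4 8.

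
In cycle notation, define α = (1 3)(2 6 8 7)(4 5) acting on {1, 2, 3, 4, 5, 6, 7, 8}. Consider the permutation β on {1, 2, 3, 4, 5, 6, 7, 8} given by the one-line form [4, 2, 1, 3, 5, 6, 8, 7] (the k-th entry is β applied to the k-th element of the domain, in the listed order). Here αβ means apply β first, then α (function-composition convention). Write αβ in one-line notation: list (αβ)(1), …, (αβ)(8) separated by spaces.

(αβ)(x) = α(β(x)). Computing each image: α(β(1)) = α(4) = 5, α(β(2)) = α(2) = 6, α(β(3)) = α(1) = 3, α(β(4)) = α(3) = 1, α(β(5)) = α(5) = 4, α(β(6)) = α(6) = 8, α(β(7)) = α(8) = 7, α(β(8)) = α(7) = 2.
Hence αβ = [5 6 3 1 4 8 7 2].

5 6 3 1 4 8 7 2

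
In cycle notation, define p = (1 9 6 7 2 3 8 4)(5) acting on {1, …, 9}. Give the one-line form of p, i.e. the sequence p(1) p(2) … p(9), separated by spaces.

Each element maps to the next entry in its cycle (wrapping to the front): 1↦9, 2↦3, 3↦8, 4↦1, 5↦5, 6↦7, 7↦2, 8↦4, 9↦6.
So the one-line form is 9 3 8 1 5 7 2 4 6.

9 3 8 1 5 7 2 4 6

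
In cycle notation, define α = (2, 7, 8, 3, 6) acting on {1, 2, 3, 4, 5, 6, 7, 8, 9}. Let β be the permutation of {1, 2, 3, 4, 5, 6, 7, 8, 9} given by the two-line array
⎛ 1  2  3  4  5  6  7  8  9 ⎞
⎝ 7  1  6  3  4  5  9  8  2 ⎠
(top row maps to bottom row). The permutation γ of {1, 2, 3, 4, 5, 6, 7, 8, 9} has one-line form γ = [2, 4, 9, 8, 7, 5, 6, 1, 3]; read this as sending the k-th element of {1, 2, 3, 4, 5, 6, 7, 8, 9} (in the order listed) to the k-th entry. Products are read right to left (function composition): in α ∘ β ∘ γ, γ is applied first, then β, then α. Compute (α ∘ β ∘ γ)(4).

3

Apply the permutations in order: γ(4) = 8, then β(8) = 8, then α(8) = 3. So (α ∘ β ∘ γ)(4) = 3.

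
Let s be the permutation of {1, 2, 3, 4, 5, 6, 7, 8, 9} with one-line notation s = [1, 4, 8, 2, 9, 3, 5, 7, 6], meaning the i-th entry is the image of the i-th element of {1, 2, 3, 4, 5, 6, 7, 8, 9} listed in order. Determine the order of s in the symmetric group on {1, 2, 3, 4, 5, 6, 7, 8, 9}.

6

Decomposing into disjoint cycles gives cycle lengths 6, 2, 1.
Since disjoint cycles commute, ord(s) = lcm(6, 2) = 6.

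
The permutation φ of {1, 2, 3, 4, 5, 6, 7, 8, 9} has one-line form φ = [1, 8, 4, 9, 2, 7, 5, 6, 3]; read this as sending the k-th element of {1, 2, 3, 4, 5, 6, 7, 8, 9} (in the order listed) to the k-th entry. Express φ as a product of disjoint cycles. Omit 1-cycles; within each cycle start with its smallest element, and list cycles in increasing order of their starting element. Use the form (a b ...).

From 2: 2 → 8 → 6 → 7 → 5 → 2, closing the cycle (2 8 6 7 5).
Repeating from the next unused element and collecting all non-trivial cycles gives (2 8 6 7 5)(3 4 9).

(2 8 6 7 5)(3 4 9)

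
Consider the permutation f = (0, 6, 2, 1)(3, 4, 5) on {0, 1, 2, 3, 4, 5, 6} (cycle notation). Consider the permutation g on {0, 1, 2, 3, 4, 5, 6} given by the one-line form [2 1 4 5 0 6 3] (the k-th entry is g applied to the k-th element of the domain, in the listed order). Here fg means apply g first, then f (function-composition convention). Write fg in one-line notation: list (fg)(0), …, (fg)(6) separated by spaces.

For each element, apply g then f: 0 → 2 → 1; 1 → 1 → 0; 2 → 4 → 5; 3 → 5 → 3; 4 → 0 → 6; 5 → 6 → 2; 6 → 3 → 4.
Collecting the images, fg = [1 0 5 3 6 2 4].

1 0 5 3 6 2 4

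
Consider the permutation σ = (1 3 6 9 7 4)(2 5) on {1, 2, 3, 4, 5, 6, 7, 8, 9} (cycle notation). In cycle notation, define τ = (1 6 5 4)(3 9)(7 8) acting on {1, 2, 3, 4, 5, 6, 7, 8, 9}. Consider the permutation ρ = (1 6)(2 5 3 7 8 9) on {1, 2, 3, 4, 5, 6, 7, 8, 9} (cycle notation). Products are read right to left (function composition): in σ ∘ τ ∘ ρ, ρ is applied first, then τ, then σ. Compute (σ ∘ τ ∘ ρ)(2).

1

Chase 2: ρ(2) = 5; τ(5) = 4; σ(4) = 1. Hence (σ ∘ τ ∘ ρ)(2) = 1.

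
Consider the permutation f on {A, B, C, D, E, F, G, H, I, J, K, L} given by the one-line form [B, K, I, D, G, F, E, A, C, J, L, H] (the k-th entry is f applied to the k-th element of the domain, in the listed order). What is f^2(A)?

K

Tracing A → B → … returns to A after 5 steps, so A lies in a 5-cycle (A, B, K, L, H).
Advancing 2 steps from A: A → B → K.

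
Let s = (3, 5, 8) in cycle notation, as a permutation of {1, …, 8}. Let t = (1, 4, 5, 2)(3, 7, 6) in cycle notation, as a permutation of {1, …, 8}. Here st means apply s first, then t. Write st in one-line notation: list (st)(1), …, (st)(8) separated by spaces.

4 1 2 5 8 3 6 7

Chase each element through s then t: 1 → 1 → 4; 2 → 2 → 1; 3 → 5 → 2; 4 → 4 → 5; 5 → 8 → 8; 6 → 6 → 3; 7 → 7 → 6; 8 → 3 → 7.
Collecting the images, st = [4 1 2 5 8 3 6 7].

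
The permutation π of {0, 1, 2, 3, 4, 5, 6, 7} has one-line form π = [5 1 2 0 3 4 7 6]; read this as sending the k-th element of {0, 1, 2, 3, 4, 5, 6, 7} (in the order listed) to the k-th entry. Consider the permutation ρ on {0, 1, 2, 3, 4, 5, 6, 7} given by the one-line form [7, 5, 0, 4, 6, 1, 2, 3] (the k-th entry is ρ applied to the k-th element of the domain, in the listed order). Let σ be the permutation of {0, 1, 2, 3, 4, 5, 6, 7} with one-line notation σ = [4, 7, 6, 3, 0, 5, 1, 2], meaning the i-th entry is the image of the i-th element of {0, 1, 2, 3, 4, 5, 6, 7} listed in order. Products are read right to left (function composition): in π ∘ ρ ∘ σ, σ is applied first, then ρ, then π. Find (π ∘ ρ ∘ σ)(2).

Apply the permutations in order: σ(2) = 6, then ρ(6) = 2, then π(2) = 2. So (π ∘ ρ ∘ σ)(2) = 2.

2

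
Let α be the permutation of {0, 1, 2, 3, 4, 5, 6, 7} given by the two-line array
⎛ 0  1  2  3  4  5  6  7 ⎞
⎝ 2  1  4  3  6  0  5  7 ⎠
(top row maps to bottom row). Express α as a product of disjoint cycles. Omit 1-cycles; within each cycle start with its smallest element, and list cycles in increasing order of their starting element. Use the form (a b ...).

Iterating α from 0 gives 0 → 2 → 4 → 6 → 5 → 0; that is the 5-cycle (0 2 4 6 5).
Repeating from the next unused element and collecting all non-trivial cycles gives (0 2 4 6 5).

(0 2 4 6 5)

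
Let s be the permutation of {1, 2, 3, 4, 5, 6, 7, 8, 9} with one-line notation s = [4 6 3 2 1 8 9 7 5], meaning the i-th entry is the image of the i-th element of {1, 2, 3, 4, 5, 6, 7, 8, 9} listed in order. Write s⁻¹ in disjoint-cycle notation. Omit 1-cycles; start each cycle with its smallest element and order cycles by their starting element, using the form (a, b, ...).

(1, 5, 9, 7, 8, 6, 2, 4)

First write s in disjoint cycles: (1, 4, 2, 6, 8, 7, 9, 5).
Reversing each cycle (and rotating so the smallest element leads) gives s⁻¹ = (1, 5, 9, 7, 8, 6, 2, 4).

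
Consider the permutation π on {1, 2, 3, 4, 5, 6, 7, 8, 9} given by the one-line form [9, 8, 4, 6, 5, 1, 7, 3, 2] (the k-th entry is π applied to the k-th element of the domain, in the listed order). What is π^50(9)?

Tracing 9 → 2 → … returns to 9 after 7 steps, so 9 lies in a 7-cycle (1, 9, 2, 8, 3, 4, 6).
Since the cycle has length 7, π^50 acts on it the same as π^1 (50 mod 7 = 1).
Stepping 1 place around the cycle: 9 → 2.

2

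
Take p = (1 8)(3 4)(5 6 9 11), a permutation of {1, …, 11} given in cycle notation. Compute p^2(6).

11

6 lies in the 4-cycle (5 6 9 11).
Stepping 2 places around the cycle: 6 → 9 → 11.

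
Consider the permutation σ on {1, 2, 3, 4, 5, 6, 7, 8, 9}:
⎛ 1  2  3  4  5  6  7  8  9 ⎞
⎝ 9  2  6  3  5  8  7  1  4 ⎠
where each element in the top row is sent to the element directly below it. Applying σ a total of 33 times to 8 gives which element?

4

Tracing 8 → 1 → … returns to 8 after 6 steps, so 8 lies in a 6-cycle (1, 9, 4, 3, 6, 8).
On a 6-cycle, σ^6 is the identity, so σ^33 = σ^3 there (33 ≡ 3 mod 6).
Stepping 3 places around the cycle: 8 → 1 → 9 → 4.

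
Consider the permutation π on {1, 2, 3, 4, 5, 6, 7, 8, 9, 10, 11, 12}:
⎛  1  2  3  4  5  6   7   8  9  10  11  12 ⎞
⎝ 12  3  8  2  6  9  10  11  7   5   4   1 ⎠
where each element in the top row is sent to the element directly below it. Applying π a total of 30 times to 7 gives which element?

7

Tracing 7 → 10 → … returns to 7 after 5 steps, so 7 lies in a 5-cycle (5 6 9 7 10).
Powers repeat with period 5 on this cycle, and 30 mod 5 = 0, so π^30(7) = π^0(7).
So π^30(7) = 7.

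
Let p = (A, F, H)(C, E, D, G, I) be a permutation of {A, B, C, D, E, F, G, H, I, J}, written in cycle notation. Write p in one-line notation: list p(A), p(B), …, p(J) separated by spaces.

Each element maps to the next entry in its cycle (wrapping to the front): A↦F, B↦B, C↦E, D↦G, E↦D, F↦H, G↦I, H↦A, I↦C, J↦J.
Listing these in domain order gives F B E G D H I A C J.

F B E G D H I A C J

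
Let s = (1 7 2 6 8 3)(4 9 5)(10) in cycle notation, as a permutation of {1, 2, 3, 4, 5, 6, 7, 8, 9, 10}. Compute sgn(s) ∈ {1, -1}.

The cycle lengths are 6, 3, 1.
A cycle is odd iff its length is even; s has 1 even-length cycle, so sgn(s) = (−1)^1 and s is odd.

-1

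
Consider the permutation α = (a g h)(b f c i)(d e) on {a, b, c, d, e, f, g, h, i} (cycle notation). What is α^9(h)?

h

h lies in the 3-cycle (a g h).
On a 3-cycle, α^3 is the identity, so α^9 = α^0 there (9 ≡ 0 mod 3).
So α^9(h) = h.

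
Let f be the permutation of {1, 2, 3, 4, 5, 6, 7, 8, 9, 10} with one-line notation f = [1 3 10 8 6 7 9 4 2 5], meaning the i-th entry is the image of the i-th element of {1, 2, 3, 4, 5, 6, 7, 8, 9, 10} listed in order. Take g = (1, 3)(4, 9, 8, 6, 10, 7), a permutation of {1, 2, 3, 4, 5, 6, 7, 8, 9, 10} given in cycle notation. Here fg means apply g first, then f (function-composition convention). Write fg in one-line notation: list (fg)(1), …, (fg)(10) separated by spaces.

Chase each element through g then f: 1 → 3 → 10; 2 → 2 → 3; 3 → 1 → 1; 4 → 9 → 2; 5 → 5 → 6; 6 → 10 → 5; 7 → 4 → 8; 8 → 6 → 7; 9 → 8 → 4; 10 → 7 → 9.
So fg in one-line form is 10 3 1 2 6 5 8 7 4 9.

10 3 1 2 6 5 8 7 4 9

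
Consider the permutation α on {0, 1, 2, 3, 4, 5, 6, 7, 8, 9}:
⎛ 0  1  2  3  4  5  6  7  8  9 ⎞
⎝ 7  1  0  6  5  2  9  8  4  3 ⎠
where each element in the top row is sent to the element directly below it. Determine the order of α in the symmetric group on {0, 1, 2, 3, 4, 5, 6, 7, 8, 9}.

6

The disjoint-cycle form of α has cycle lengths 6, 3, 1.
The order of α is the least common multiple of its cycle lengths: lcm(6, 3) = 6.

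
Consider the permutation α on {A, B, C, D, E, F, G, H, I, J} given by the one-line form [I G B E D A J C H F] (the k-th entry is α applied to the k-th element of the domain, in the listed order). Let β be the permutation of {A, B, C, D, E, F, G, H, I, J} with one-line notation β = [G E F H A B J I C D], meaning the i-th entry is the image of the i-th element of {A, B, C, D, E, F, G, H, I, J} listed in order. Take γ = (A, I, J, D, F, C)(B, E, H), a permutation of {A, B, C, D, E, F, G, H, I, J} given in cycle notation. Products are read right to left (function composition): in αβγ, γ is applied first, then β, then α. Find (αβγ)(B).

I

Chase B: γ(B) = E; β(E) = A; α(A) = I. Hence (αβγ)(B) = I.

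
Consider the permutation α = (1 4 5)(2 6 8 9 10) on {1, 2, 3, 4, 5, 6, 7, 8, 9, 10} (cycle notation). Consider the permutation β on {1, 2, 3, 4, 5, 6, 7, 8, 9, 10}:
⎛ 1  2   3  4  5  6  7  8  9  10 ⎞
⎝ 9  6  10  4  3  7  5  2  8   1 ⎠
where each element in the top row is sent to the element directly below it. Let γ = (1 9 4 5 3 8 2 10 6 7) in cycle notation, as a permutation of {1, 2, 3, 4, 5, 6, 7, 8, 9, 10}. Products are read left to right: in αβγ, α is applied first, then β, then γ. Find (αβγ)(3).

6

(αβγ)(3) = γ(β(α(3))). α(3) = 3, then β(3) = 10, then γ(10) = 6, so the result is 6.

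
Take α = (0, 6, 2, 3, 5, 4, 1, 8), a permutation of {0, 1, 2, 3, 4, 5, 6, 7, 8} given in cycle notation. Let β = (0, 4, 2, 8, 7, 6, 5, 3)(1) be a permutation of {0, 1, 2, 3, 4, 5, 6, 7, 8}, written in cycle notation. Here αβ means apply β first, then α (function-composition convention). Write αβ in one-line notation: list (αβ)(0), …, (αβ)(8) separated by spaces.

1 8 0 6 3 5 4 2 7

For each element, apply β then α: 0 → 4 → 1; 1 → 1 → 8; 2 → 8 → 0; 3 → 0 → 6; 4 → 2 → 3; 5 → 3 → 5; 6 → 5 → 4; 7 → 6 → 2; 8 → 7 → 7.
Collecting the images, αβ = [1 8 0 6 3 5 4 2 7].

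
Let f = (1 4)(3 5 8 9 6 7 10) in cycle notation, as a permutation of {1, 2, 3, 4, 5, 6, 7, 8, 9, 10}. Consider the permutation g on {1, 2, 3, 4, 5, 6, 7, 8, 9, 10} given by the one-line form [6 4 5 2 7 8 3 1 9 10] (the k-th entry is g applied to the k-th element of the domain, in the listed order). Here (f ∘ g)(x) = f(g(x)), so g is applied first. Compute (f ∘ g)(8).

g(8) = 1, then f(1) = 4; composing gives (f ∘ g)(8) = 4.

4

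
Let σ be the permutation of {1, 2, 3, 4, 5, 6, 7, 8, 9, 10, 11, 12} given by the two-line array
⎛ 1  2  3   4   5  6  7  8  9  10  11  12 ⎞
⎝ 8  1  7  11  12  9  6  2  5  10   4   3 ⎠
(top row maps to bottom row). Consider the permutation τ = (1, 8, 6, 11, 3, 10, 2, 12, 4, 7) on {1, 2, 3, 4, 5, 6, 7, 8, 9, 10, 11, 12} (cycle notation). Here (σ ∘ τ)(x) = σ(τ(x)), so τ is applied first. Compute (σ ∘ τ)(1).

2

First apply τ: τ(1) = 8, then σ(8) = 2. Thus (σ ∘ τ)(1) = 2.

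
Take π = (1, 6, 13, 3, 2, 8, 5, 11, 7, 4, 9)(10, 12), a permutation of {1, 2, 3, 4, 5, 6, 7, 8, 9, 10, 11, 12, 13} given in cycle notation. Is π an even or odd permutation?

The cycle lengths are 11, 2.
A cycle of length ℓ contributes ℓ−1 transpositions, so π is a product of 10 + 1 = 11 transpositions — odd.

odd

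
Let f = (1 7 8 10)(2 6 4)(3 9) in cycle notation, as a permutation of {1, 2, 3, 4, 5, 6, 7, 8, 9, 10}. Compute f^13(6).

4

6 lies in the 3-cycle (2 6 4).
Since the cycle has length 3, f^13 acts on it the same as f^1 (13 mod 3 = 1).
Advancing 1 step from 6: 6 → 4.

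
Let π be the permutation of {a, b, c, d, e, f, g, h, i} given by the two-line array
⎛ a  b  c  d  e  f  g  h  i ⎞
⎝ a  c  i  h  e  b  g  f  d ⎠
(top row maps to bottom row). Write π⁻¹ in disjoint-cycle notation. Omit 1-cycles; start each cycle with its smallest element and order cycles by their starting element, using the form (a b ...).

(b f h d i c)

The cycle decomposition of π is (b c i d h f).
Reversing each cycle (and rotating so the smallest element leads) gives π⁻¹ = (b f h d i c).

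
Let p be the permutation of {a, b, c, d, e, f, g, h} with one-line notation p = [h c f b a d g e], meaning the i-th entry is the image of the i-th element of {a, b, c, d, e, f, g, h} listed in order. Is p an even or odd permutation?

odd

In disjoint-cycle form the cycle lengths are 4, 3, 1.
A cycle of length ℓ contributes ℓ−1 transpositions, so p is a product of 3 + 2 = 5 transpositions — odd.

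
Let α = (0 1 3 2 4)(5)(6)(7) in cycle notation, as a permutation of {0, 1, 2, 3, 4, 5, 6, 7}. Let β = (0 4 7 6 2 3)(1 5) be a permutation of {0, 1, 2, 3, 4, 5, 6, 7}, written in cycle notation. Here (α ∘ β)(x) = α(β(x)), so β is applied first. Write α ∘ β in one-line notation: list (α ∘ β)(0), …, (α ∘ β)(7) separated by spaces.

(α ∘ β)(x) = α(β(x)). Computing each image: α(β(0)) = α(4) = 0, α(β(1)) = α(5) = 5, α(β(2)) = α(3) = 2, α(β(3)) = α(0) = 1, α(β(4)) = α(7) = 7, α(β(5)) = α(1) = 3, α(β(6)) = α(2) = 4, α(β(7)) = α(6) = 6.
Hence α ∘ β = [0 5 2 1 7 3 4 6].

0 5 2 1 7 3 4 6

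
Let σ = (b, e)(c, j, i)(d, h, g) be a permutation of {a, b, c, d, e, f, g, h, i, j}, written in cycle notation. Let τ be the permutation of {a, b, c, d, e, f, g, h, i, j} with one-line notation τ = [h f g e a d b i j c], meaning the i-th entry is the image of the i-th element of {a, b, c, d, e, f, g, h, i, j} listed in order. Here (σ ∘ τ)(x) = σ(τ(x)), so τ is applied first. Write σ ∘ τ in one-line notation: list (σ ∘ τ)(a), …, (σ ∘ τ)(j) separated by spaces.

Chase each element through τ then σ: a → h → g; b → f → f; c → g → d; d → e → b; e → a → a; f → d → h; g → b → e; h → i → c; i → j → i; j → c → j.
So σ ∘ τ in one-line form is g f d b a h e c i j.

g f d b a h e c i j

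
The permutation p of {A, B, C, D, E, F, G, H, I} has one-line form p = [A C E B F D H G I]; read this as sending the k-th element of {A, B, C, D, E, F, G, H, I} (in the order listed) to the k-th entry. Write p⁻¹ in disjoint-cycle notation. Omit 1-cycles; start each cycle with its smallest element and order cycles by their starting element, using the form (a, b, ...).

(B, D, F, E, C)(G, H)

First write p in disjoint cycles: (B, C, E, F, D)(G, H).
Reversing each cycle (and rotating so the smallest element leads) gives p⁻¹ = (B, D, F, E, C)(G, H).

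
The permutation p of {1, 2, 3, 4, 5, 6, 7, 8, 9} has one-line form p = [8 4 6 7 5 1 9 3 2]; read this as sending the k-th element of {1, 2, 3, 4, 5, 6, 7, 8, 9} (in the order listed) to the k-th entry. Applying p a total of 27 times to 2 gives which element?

Tracing 2 → 4 → … returns to 2 after 4 steps, so 2 lies in a 4-cycle (2, 4, 7, 9).
Powers repeat with period 4 on this cycle, and 27 mod 4 = 3, so p^27(2) = p^3(2).
Advancing 3 steps from 2: 2 → 4 → 7 → 9.

9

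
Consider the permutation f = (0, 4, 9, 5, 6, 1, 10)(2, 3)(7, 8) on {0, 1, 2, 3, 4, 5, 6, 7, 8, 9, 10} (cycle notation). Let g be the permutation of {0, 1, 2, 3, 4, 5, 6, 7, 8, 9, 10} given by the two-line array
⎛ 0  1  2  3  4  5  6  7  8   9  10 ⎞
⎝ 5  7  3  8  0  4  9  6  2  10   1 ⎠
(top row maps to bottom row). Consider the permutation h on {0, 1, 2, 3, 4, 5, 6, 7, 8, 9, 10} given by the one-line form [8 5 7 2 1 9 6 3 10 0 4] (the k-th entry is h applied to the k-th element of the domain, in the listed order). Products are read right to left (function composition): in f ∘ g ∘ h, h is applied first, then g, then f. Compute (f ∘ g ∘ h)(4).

Chase 4: h(4) = 1; g(1) = 7; f(7) = 8. Hence (f ∘ g ∘ h)(4) = 8.

8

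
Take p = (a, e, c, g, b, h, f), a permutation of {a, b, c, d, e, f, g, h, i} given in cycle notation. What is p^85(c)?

g

c lies in the 7-cycle (a, e, c, g, b, h, f).
On a 7-cycle, p^7 is the identity, so p^85 = p^1 there (85 ≡ 1 mod 7).
Stepping 1 place around the cycle: c → g.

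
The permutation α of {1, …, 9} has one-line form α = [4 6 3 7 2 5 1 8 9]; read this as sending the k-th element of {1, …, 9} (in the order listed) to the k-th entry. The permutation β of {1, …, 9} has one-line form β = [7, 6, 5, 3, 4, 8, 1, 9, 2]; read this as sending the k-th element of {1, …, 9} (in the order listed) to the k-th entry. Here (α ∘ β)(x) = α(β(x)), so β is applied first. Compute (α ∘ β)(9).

6

First apply β: β(9) = 2, then α(2) = 6. Thus (α ∘ β)(9) = 6.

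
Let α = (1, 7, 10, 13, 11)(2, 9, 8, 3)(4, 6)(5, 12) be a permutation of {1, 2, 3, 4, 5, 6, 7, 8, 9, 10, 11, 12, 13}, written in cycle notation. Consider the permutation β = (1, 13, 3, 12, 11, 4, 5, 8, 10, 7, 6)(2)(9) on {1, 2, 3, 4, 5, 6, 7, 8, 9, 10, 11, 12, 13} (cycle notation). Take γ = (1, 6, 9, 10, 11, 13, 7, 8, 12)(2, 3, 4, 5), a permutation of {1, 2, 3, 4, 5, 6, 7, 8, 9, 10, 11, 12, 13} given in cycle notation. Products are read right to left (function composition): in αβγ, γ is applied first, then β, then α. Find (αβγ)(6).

(αβγ)(6) = α(β(γ(6))). γ(6) = 9, then β(9) = 9, then α(9) = 8, so the result is 8.

8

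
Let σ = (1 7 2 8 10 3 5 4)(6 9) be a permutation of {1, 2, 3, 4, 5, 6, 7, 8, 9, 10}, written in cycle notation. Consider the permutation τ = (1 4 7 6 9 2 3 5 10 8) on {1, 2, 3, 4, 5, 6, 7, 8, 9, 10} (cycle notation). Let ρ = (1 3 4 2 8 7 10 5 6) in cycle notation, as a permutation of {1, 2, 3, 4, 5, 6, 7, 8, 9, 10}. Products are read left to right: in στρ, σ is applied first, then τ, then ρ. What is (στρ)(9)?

Chase 9: σ(9) = 6; τ(6) = 9; ρ(9) = 9. Hence (στρ)(9) = 9.

9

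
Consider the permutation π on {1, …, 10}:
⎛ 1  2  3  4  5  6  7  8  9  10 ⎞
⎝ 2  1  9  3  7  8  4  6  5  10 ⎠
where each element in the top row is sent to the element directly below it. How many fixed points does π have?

The fixed points (elements with π(x) = x) are {10}, so there is 1.

1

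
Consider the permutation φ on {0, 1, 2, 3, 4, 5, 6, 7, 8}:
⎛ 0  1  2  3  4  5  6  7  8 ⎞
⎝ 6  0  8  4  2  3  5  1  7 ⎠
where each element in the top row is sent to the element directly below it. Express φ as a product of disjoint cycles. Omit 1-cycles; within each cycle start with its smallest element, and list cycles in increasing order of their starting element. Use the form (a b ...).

(0 6 5 3 4 2 8 7 1)

From 0: 0 → 6 → 5 → 3 → 4 → 2 → 8 → 7 → 1 → 0, closing the cycle (0 6 5 3 4 2 8 7 1).
Repeating from the next unused element and collecting all non-trivial cycles gives (0 6 5 3 4 2 8 7 1).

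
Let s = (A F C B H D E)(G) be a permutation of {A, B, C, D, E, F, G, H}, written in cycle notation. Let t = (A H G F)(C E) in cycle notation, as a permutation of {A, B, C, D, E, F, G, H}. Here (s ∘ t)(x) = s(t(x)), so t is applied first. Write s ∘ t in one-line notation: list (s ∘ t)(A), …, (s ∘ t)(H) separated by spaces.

D H A E B F C G

(s ∘ t)(x) = s(t(x)). Computing each image: s(t(A)) = s(H) = D, s(t(B)) = s(B) = H, s(t(C)) = s(E) = A, s(t(D)) = s(D) = E, s(t(E)) = s(C) = B, s(t(F)) = s(A) = F, s(t(G)) = s(F) = C, s(t(H)) = s(G) = G.
Hence s ∘ t = [D H A E B F C G].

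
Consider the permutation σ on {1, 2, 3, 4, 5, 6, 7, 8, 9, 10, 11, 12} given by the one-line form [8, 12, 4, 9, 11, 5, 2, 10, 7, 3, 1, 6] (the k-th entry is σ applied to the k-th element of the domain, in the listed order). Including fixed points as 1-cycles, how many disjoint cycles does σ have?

1

The cycle decomposition is (1 8 10 3 4 9 7 2 12 6 5 11), which has 1 cycle (counting 1-cycles).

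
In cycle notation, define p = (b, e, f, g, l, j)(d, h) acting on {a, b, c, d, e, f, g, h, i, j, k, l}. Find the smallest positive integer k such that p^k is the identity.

The disjoint cycles have lengths 6, 2, 1, 1, 1, 1.
The order of p is the least common multiple of its cycle lengths: lcm(6, 2) = 6.

6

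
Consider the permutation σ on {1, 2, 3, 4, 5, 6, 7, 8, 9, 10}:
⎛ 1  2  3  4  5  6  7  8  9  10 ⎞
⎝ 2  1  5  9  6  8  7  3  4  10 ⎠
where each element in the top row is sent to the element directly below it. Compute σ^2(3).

6

Tracing 3 → 5 → … returns to 3 after 4 steps, so 3 lies in a 4-cycle (3 5 6 8).
Advancing 2 steps from 3: 3 → 5 → 6.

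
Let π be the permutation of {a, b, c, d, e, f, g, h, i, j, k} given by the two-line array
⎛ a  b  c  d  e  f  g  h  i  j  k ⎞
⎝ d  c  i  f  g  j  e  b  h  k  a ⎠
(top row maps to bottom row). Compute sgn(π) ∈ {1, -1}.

In disjoint-cycle form the cycle lengths are 5, 4, 2.
A cycle is odd iff its length is even; π has 2 even-length cycles, so sgn(π) = (−1)^2 and π is even.

1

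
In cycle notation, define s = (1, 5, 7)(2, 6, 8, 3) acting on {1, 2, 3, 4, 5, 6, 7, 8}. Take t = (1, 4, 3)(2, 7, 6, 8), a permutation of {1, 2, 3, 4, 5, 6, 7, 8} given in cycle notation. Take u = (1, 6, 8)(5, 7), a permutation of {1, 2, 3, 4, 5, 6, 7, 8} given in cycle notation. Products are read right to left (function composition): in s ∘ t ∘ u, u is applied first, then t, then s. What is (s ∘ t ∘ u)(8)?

Apply the permutations in order: u(8) = 1, then t(1) = 4, then s(4) = 4. So (s ∘ t ∘ u)(8) = 4.

4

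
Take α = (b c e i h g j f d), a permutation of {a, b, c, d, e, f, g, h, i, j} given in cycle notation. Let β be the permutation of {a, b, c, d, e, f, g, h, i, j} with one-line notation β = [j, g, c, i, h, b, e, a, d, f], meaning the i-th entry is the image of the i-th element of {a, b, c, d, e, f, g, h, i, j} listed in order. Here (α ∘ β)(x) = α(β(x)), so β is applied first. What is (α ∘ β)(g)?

First apply β: β(g) = e, then α(e) = i. Thus (α ∘ β)(g) = i.

i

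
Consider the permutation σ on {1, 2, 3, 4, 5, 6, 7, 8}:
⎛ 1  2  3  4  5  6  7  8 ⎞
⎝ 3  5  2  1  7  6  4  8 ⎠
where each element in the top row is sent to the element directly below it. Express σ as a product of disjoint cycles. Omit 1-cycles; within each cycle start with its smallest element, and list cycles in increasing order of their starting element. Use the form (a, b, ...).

Iterating σ from 1 gives 1 → 3 → 2 → 5 → 7 → 4 → 1; that is the 6-cycle (1, 3, 2, 5, 7, 4).
Continuing from each remaining unvisited element yields (1, 3, 2, 5, 7, 4).

(1, 3, 2, 5, 7, 4)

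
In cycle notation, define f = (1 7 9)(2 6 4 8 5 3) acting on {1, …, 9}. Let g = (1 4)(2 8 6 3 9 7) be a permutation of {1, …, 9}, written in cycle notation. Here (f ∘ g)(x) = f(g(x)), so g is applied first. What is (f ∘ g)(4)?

7

(f ∘ g)(4) = f(g(4)). g(4) = 1, then f(1) = 7. So (f ∘ g)(4) = 7.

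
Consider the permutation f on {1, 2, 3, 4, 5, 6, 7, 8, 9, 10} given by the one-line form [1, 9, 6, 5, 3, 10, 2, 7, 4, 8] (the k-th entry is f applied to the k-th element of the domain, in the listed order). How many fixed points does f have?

The fixed points (elements with f(x) = x) are {1}, so there is 1.

1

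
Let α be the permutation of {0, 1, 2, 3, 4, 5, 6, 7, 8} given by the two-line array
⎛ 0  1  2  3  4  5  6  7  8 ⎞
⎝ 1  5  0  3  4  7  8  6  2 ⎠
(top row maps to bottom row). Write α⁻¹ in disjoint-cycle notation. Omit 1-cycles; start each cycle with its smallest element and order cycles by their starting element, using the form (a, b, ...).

(0, 2, 8, 6, 7, 5, 1)

The cycle decomposition of α is (0, 1, 5, 7, 6, 8, 2).
Reversing each cycle (and rotating so the smallest element leads) gives α⁻¹ = (0, 2, 8, 6, 7, 5, 1).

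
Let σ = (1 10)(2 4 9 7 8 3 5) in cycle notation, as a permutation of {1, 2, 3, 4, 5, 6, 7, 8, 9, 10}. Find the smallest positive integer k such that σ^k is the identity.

The cycle type of σ is (7, 2, 1).
The order is lcm(7, 2) = 14.

14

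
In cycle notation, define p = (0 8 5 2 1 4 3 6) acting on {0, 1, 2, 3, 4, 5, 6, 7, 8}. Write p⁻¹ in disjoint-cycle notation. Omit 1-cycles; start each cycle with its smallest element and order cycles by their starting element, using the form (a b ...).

(0 6 3 4 1 2 5 8)

If p sends a → b within a cycle, p⁻¹ sends b → a; equivalently, reverse each cycle.
Reversing each cycle of p and rotating so the smallest element leads gives (0 6 3 4 1 2 5 8).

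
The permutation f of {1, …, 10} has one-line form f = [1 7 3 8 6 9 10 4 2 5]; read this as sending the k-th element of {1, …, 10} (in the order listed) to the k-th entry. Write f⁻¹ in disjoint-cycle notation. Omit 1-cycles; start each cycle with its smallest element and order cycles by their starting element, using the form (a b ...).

The cycle decomposition of f is (2 7 10 5 6 9)(4 8).
The inverse reverses every cycle; in canonical form, f⁻¹ = (2 9 6 5 10 7)(4 8).

(2 9 6 5 10 7)(4 8)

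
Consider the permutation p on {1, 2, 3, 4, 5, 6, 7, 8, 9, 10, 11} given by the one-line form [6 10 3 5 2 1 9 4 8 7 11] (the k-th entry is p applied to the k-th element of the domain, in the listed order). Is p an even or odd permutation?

In disjoint-cycle form the cycle lengths are 7, 2, 1, 1.
A cycle is odd iff its length is even; p has 1 even-length cycle, so sgn(p) = (−1)^1 and p is odd.

odd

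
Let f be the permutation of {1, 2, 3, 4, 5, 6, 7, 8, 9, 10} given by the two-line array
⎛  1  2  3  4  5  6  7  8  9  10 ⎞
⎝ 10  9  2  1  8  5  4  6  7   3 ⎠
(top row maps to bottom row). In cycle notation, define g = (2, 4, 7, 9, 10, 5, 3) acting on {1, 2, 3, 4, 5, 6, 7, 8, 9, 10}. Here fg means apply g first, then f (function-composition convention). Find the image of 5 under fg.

(fg)(5) = f(g(5)). g(5) = 3, then f(3) = 2. So (fg)(5) = 2.

2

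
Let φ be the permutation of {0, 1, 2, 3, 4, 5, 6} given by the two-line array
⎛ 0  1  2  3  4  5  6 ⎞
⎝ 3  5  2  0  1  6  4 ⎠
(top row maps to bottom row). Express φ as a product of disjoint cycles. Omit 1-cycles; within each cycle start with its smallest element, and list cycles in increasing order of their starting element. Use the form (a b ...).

Start at 0 and follow images: 0 → 3 → 0, giving the cycle (0 3).
Repeating from the next unused element and collecting all non-trivial cycles gives (0 3)(1 5 6 4).

(0 3)(1 5 6 4)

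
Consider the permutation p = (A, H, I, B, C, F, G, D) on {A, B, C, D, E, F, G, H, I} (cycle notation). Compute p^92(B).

B lies in the 8-cycle (A, H, I, B, C, F, G, D).
Since the cycle has length 8, p^92 acts on it the same as p^4 (92 mod 8 = 4).
Stepping 4 places around the cycle: B → C → F → G → D.

D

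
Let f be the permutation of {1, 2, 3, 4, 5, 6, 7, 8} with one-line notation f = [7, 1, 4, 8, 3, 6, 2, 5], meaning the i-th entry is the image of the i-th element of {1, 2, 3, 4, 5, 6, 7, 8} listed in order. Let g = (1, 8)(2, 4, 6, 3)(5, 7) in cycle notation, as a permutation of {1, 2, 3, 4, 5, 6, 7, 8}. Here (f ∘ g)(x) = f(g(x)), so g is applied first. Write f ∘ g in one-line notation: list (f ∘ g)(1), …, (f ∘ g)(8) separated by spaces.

5 8 1 6 2 4 3 7

(f ∘ g)(x) = f(g(x)). Computing each image: f(g(1)) = f(8) = 5, f(g(2)) = f(4) = 8, f(g(3)) = f(2) = 1, f(g(4)) = f(6) = 6, f(g(5)) = f(7) = 2, f(g(6)) = f(3) = 4, f(g(7)) = f(5) = 3, f(g(8)) = f(1) = 7.
Hence f ∘ g = [5 8 1 6 2 4 3 7].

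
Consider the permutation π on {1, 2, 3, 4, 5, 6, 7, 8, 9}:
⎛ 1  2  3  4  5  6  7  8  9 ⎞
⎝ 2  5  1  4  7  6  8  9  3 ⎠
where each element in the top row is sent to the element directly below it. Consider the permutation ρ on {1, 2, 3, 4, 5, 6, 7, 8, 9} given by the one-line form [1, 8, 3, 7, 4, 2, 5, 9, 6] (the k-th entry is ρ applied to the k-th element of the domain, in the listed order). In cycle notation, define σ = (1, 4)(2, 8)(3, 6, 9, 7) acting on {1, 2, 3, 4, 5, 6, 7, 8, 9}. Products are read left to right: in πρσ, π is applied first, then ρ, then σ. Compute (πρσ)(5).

5

Apply the permutations in order: π(5) = 7, then ρ(7) = 5, then σ(5) = 5. So (πρσ)(5) = 5.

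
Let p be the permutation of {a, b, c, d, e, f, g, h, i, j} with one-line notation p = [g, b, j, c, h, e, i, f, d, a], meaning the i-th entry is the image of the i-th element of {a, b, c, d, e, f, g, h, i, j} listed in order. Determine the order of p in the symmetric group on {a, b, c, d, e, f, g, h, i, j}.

Writing p as disjoint cycles, the cycle lengths are 6, 3, 1.
The order of p is the least common multiple of its cycle lengths: lcm(6, 3) = 6.

6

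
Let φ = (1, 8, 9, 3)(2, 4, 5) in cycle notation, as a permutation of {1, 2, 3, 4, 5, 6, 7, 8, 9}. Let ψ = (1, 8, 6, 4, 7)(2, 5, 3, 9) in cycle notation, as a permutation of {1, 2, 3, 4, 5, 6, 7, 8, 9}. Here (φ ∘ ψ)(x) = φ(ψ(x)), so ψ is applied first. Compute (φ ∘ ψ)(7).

8

First apply ψ: ψ(7) = 1, then φ(1) = 8. Thus (φ ∘ ψ)(7) = 8.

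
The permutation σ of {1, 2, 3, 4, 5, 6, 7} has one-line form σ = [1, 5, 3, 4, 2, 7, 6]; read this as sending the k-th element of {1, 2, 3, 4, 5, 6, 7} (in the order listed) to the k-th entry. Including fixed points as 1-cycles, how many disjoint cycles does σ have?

5

The cycle decomposition is (1)(2, 5)(3)(4)(6, 7), which has 5 cycles (counting 1-cycles).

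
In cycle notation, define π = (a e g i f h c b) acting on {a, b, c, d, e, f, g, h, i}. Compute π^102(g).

g lies in the 8-cycle (a e g i f h c b).
Powers repeat with period 8 on this cycle, and 102 mod 8 = 6, so π^102(g) = π^6(g).
Stepping 6 places around the cycle: g → i → f → h → c → b → a.

a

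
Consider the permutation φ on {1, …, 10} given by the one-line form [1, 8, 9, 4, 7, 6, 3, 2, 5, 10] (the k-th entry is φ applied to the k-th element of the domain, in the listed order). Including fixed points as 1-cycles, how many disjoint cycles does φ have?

The cycle decomposition is (1)(2 8)(3 9 5 7)(4)(6)(10), which has 6 cycles (counting 1-cycles).

6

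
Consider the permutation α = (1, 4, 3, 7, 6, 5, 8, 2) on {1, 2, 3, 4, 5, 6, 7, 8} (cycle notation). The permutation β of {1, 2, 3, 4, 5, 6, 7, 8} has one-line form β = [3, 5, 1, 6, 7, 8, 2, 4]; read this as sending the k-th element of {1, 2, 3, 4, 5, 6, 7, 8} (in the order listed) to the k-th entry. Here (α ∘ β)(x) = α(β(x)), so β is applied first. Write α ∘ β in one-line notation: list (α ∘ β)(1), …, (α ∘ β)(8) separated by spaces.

7 8 4 5 6 2 1 3

Chase each element through β then α: 1 → 3 → 7; 2 → 5 → 8; 3 → 1 → 4; 4 → 6 → 5; 5 → 7 → 6; 6 → 8 → 2; 7 → 2 → 1; 8 → 4 → 3.
So α ∘ β in one-line form is 7 8 4 5 6 2 1 3.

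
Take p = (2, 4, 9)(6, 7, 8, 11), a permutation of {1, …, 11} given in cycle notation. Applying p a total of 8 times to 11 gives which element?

11 lies in the 4-cycle (6, 7, 8, 11).
On a 4-cycle, p^4 is the identity, so p^8 = p^0 there (8 ≡ 0 mod 4).
So p^8(11) = 11.

11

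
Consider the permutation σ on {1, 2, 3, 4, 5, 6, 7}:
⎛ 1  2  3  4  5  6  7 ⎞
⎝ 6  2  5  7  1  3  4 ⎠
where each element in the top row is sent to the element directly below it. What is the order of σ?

The disjoint-cycle form of σ has cycle lengths 4, 2, 1.
The order is lcm(4, 2) = 4.

4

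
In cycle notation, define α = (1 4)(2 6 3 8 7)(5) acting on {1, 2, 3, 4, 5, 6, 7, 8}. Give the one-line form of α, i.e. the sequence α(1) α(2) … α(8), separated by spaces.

4 6 8 1 5 3 2 7

Each element maps to the next entry in its cycle (wrapping to the front): 1↦4, 2↦6, 3↦8, 4↦1, 5↦5, 6↦3, 7↦2, 8↦7.
So the one-line form is 4 6 8 1 5 3 2 7.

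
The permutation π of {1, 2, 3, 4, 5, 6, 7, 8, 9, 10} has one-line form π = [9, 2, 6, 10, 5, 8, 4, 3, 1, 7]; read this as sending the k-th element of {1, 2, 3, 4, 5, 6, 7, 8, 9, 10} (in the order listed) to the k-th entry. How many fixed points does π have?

2

The fixed points (elements with π(x) = x) are {2, 5}, so there are 2.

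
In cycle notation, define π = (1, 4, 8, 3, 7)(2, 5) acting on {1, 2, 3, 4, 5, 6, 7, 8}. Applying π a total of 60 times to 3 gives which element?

3

3 lies in the 5-cycle (1, 4, 8, 3, 7).
Since the cycle has length 5, π^60 acts on it the same as π^0 (60 mod 5 = 0).
So π^60(3) = 3.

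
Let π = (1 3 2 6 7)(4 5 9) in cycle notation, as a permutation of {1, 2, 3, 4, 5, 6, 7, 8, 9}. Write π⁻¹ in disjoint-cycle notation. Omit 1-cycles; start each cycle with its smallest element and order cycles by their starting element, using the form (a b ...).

(1 7 6 2 3)(4 9 5)

Inverting a permutation written in cycle notation just reverses the order within every cycle.
Reversing each cycle of π and rotating so the smallest element leads gives (1 7 6 2 3)(4 9 5).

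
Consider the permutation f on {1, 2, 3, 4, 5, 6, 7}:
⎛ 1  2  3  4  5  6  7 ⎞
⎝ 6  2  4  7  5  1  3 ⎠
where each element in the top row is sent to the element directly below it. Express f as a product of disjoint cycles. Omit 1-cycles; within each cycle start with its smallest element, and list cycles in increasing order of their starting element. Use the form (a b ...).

(1 6)(3 4 7)

From 1: 1 → 6 → 1, closing the cycle (1 6).
Repeating from the next unused element and collecting all non-trivial cycles gives (1 6)(3 4 7).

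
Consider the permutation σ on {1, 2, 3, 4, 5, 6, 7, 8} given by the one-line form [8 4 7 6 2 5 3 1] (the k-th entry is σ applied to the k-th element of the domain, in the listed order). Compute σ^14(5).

4

Tracing 5 → 2 → … returns to 5 after 4 steps, so 5 lies in a 4-cycle (2 4 6 5).
On a 4-cycle, σ^4 is the identity, so σ^14 = σ^2 there (14 ≡ 2 mod 4).
Stepping 2 places around the cycle: 5 → 2 → 4.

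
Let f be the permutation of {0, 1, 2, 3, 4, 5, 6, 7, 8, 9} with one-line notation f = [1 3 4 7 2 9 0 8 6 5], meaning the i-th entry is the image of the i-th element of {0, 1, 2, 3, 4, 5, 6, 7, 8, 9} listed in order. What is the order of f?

Decomposing into disjoint cycles gives cycle lengths 6, 2, 2.
Since disjoint cycles commute, ord(f) = lcm(6, 2, 2) = 6.

6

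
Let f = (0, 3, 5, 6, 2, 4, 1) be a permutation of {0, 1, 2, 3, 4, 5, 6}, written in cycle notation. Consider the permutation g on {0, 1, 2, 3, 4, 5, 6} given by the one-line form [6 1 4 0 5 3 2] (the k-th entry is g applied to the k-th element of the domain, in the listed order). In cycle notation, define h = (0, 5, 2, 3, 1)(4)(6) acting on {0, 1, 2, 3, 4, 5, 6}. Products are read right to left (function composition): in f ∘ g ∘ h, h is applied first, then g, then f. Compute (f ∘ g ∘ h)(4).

Apply the permutations in order: h(4) = 4, then g(4) = 5, then f(5) = 6. So (f ∘ g ∘ h)(4) = 6.

6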